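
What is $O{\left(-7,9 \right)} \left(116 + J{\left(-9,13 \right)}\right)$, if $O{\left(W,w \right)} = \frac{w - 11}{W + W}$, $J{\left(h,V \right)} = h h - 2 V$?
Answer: $\frac{171}{7} \approx 24.429$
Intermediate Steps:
$J{\left(h,V \right)} = h^{2} - 2 V$
$O{\left(W,w \right)} = \frac{-11 + w}{2 W}$
$O{\left(-7,9 \right)} \left(116 + J{\left(-9,13 \right)}\right) = \frac{-11 + 9}{2 \left(-7\right)} \left(116 + \left(\left(-9\right)^{2} - 26\right)\right) = \frac{1}{2} \left(- \frac{1}{7}\right) \left(-2\right) \left(116 + \left(81 - 26\right)\right) = \frac{116 + 55}{7} = \frac{1}{7} \cdot 171 = \frac{171}{7}$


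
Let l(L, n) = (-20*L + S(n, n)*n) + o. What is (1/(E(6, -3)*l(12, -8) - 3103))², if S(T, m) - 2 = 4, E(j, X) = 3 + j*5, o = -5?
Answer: 1/163123984 ≈ 6.1303e-9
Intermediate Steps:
E(j, X) = 3 + 5*j
S(T, m) = 6 (S(T, m) = 2 + 4 = 6)
l(L, n) = -5 - 20*L + 6*n (l(L, n) = (-20*L + 6*n) - 5 = -5 - 20*L + 6*n)
(1/(E(6, -3)*l(12, -8) - 3103))² = (1/((3 + 5*6)*(-5 - 20*12 + 6*(-8)) - 3103))² = (1/((3 + 30)*(-5 - 240 - 48) - 3103))² = (1/(33*(-293) - 3103))² = (1/(-9669 - 3103))² = (1/(-12772))² = (-1/12772)² = 1/163123984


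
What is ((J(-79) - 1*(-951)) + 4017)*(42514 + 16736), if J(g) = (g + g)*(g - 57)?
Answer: 1567518000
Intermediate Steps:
J(g) = 2*g*(-57 + g) (J(g) = (2*g)*(-57 + g) = 2*g*(-57 + g))
((J(-79) - 1*(-951)) + 4017)*(42514 + 16736) = ((2*(-79)*(-57 - 79) - 1*(-951)) + 4017)*(42514 + 16736) = ((2*(-79)*(-136) + 951) + 4017)*59250 = ((21488 + 951) + 4017)*59250 = (22439 + 4017)*59250 = 26456*59250 = 1567518000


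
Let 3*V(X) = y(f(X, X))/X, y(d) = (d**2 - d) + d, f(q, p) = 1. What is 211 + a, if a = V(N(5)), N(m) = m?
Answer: 3166/15 ≈ 211.07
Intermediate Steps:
y(d) = d**2
V(X) = 1/(3*X) (V(X) = (1**2/X)/3 = (1/X)/3 = 1/(3*X))
a = 1/15 (a = (1/3)/5 = (1/3)*(1/5) = 1/15 ≈ 0.066667)
211 + a = 211 + 1/15 = 3166/15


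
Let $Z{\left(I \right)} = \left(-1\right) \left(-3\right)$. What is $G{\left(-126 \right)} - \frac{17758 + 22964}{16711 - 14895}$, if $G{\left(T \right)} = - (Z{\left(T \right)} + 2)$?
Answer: $- \frac{24901}{908} \approx -27.424$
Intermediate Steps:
$Z{\left(I \right)} = 3$
$G{\left(T \right)} = -5$ ($G{\left(T \right)} = - (3 + 2) = \left(-1\right) 5 = -5$)
$G{\left(-126 \right)} - \frac{17758 + 22964}{16711 - 14895} = -5 - \frac{17758 + 22964}{16711 - 14895} = -5 - \frac{40722}{1816} = -5 - 40722 \cdot \frac{1}{1816} = -5 - \frac{20361}{908} = - \frac{24901}{908}$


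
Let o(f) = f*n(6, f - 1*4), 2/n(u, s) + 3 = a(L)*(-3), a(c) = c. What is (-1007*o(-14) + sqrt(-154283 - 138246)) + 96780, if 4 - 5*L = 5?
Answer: 255095/3 + I*sqrt(292529) ≈ 85032.0 + 540.86*I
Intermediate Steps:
L = -1/5 (L = 4/5 - 1/5*5 = 4/5 - 1 = -1/5 ≈ -0.20000)
n(u, s) = -5/6 (n(u, s) = 2/(-3 - 1/5*(-3)) = 2/(-3 + 3/5) = 2/(-12/5) = 2*(-5/12) = -5/6)
o(f) = -5*f/6 (o(f) = f*(-5/6) = -5*f/6)
(-1007*o(-14) + sqrt(-154283 - 138246)) + 96780 = (-(-5035)*(-14)/6 + sqrt(-154283 - 138246)) + 96780 = (-1007*35/3 + sqrt(-292529)) + 96780 = (-35245/3 + I*sqrt(292529)) + 96780 = 255095/3 + I*sqrt(292529)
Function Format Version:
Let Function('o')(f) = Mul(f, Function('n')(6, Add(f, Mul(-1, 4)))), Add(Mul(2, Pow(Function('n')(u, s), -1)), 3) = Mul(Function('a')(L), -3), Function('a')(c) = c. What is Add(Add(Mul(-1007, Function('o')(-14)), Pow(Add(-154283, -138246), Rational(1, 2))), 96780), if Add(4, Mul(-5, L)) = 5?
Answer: Add(Rational(255095, 3), Mul(I, Pow(292529, Rational(1, 2)))) ≈ Add(85032., Mul(540.86, I))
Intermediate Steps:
L = Rational(-1, 5) (L = Add(Rational(4, 5), Mul(Rational(-1, 5), 5)) = Add(Rational(4, 5), -1) = Rational(-1, 5) ≈ -0.20000)
Function('n')(u, s) = Rational(-5, 6) (Function('n')(u, s) = Mul(2, Pow(Add(-3, Mul(Rational(-1, 5), -3)), -1)) = Mul(2, Pow(Add(-3, Rational(3, 5)), -1)) = Mul(2, Pow(Rational(-12, 5), -1)) = Mul(2, Rational(-5, 12)) = Rational(-5, 6))
Function('o')(f) = Mul(Rational(-5, 6), f) (Function('o')(f) = Mul(f, Rational(-5, 6)) = Mul(Rational(-5, 6), f))
Add(Add(Mul(-1007, Function('o')(-14)), Pow(Add(-154283, -138246), Rational(1, 2))), 96780) = Add(Add(Mul(-1007, Mul(Rational(-5, 6), -14)), Pow(Add(-154283, -138246), Rational(1, 2))), 96780) = Add(Add(Mul(-1007, Rational(35, 3)), Pow(-292529, Rational(1, 2))), 96780) = Add(Add(Rational(-35245, 3), Mul(I, Pow(292529, Rational(1, 2)))), 96780) = Add(Rational(255095, 3), Mul(I, Pow(292529, Rational(1, 2))))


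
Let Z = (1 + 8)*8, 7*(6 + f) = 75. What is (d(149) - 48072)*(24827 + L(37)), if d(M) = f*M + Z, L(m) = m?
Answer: -1176006816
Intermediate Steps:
f = 33/7 (f = -6 + (⅐)*75 = -6 + 75/7 = 33/7 ≈ 4.7143)
Z = 72 (Z = 9*8 = 72)
d(M) = 72 + 33*M/7 (d(M) = 33*M/7 + 72 = 72 + 33*M/7)
(d(149) - 48072)*(24827 + L(37)) = ((72 + (33/7)*149) - 48072)*(24827 + 37) = ((72 + 4917/7) - 48072)*24864 = (5421/7 - 48072)*24864 = -331083/7*24864 = -1176006816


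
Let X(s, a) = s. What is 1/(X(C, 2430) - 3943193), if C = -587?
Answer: -1/3943780 ≈ -2.5356e-7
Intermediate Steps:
1/(X(C, 2430) - 3943193) = 1/(-587 - 3943193) = 1/(-3943780) = -1/3943780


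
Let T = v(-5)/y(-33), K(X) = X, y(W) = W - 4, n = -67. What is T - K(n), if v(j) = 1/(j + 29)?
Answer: 59495/888 ≈ 66.999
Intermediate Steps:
y(W) = -4 + W
v(j) = 1/(29 + j)
T = -1/888 (T = 1/((29 - 5)*(-4 - 33)) = 1/(24*(-37)) = (1/24)*(-1/37) = -1/888 ≈ -0.0011261)
T - K(n) = -1/888 - 1*(-67) = -1/888 + 67 = 59495/888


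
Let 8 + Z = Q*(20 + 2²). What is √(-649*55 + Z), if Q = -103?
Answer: 5*I*√1527 ≈ 195.38*I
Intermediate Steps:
Z = -2480 (Z = -8 - 103*(20 + 2²) = -8 - 103*(20 + 4) = -8 - 103*24 = -8 - 2472 = -2480)
√(-649*55 + Z) = √(-649*55 - 2480) = √(-35695 - 2480) = √(-38175) = 5*I*√1527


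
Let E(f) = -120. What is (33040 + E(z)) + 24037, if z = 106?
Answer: 56957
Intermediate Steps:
(33040 + E(z)) + 24037 = (33040 - 120) + 24037 = 32920 + 24037 = 56957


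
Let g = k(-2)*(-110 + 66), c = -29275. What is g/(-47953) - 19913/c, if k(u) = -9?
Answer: 943295189/1403824075 ≈ 0.67195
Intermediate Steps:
g = 396 (g = -9*(-110 + 66) = -9*(-44) = 396)
g/(-47953) - 19913/c = 396/(-47953) - 19913/(-29275) = 396*(-1/47953) - 19913*(-1/29275) = -396/47953 + 19913/29275 = 943295189/1403824075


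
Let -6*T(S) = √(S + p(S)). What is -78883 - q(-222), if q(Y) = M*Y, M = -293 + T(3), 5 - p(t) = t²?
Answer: -143929 - 37*I ≈ -1.4393e+5 - 37.0*I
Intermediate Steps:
p(t) = 5 - t²
T(S) = -√(5 + S - S²)/6 (T(S) = -√(S + (5 - S²))/6 = -√(5 + S - S²)/6)
M = -293 - I/6 (M = -293 - √(5 + 3 - 1*3²)/6 = -293 - √(5 + 3 - 1*9)/6 = -293 - √(5 + 3 - 9)/6 = -293 - I/6 ≈ -293.0 - 0.16667*I)
q(Y) = Y*(-293 - I/6) (q(Y) = (-293 - I/6)*Y = Y*(-293 - I/6))
-78883 - q(-222) = -78883 - (-1)*(-222)*(1758 + I)/6 = -78883 - (65046 + 37*I) = -78883 + (-65046 - 37*I) = -143929 - 37*I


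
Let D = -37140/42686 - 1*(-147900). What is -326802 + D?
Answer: -3818323956/21343 ≈ -1.7890e+5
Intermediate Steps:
D = 3156611130/21343 (D = -37140*1/42686 + 147900 = -18570/21343 + 147900 = 3156611130/21343 ≈ 1.4790e+5)
-326802 + D = -326802 + 3156611130/21343 = -3818323956/21343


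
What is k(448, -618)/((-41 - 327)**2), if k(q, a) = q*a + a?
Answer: -138741/67712 ≈ -2.0490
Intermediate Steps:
k(q, a) = a + a*q (k(q, a) = a*q + a = a + a*q)
k(448, -618)/((-41 - 327)**2) = (-618*(1 + 448))/((-41 - 327)**2) = (-618*449)/((-368)**2) = -277482/135424 = -277482*1/135424 = -138741/67712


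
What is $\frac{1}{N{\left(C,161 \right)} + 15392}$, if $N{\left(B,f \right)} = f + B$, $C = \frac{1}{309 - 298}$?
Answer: $\frac{11}{171084} \approx 6.4296 \cdot 10^{-5}$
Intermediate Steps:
$C = \frac{1}{11} \approx 0.090909$
$N{\left(B,f \right)} = B + f$
$\frac{1}{N{\left(C,161 \right)} + 15392} = \frac{1}{\left(\frac{1}{11} + 161\right) + 15392} = \frac{1}{\frac{1772}{11} + 15392} = \frac{1}{\frac{171084}{11}} = \frac{11}{171084}$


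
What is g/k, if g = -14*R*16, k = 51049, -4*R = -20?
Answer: -1120/51049 ≈ -0.021940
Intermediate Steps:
R = 5 (R = -¼*(-20) = 5)
g = -1120 (g = -14*5*16 = -70*16 = -1120)
g/k = -1120/51049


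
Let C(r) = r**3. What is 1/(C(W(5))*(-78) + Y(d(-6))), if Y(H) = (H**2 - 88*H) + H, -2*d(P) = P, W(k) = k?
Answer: -1/10002 ≈ -9.9980e-5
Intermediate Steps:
d(P) = -P/2
Y(H) = H**2 - 87*H
1/(C(W(5))*(-78) + Y(d(-6))) = 1/(5**3*(-78) + (-1/2*(-6))*(-87 - 1/2*(-6))) = 1/(125*(-78) + 3*(-87 + 3)) = 1/(-9750 + 3*(-84)) = 1/(-9750 - 252) = 1/(-10002) = -1/10002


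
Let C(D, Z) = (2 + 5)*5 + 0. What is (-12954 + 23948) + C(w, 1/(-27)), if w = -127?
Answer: 11029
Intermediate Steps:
C(D, Z) = 35 (C(D, Z) = 7*5 + 0 = 35 + 0 = 35)
(-12954 + 23948) + C(w, 1/(-27)) = (-12954 + 23948) + 35 = 10994 + 35 = 11029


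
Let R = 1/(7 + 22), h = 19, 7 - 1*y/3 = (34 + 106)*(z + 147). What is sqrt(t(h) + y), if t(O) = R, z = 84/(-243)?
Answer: I*sqrt(4194467490)/261 ≈ 248.14*I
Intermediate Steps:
z = -28/81 (z = 84*(-1/243) = -28/81 ≈ -0.34568)
y = -1662493/27 (y = 21 - 3*(34 + 106)*(-28/81 + 147) = 21 - 420*11879/81 = 21 - 3*1663060/81 = 21 - 1663060/27 = -1662493/27 ≈ -61574.)
R = 1/29 ≈ 0.034483
t(O) = 1/29
sqrt(t(h) + y) = sqrt(1/29 - 1662493/27) = sqrt(-48212270/783) = I*sqrt(4194467490)/261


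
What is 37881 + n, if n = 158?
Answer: 38039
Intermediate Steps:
37881 + n = 37881 + 158 = 38039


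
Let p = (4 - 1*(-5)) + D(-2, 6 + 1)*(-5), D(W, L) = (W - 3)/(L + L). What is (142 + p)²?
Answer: 4575321/196 ≈ 23343.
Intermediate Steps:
D(W, L) = (-3 + W)/(2*L) (D(W, L) = (-3 + W)/((2*L)) = (-3 + W)*(1/(2*L)) = (-3 + W)/(2*L))
p = 151/14 (p = (4 - 1*(-5)) + ((-3 - 2)/(2*(6 + 1)))*(-5) = (4 + 5) + ((½)*(-5)/7)*(-5) = 9 + ((½)*(⅐)*(-5))*(-5) = 9 - 5/14*(-5) = 9 + 25/14 = 151/14 ≈ 10.786)
(142 + p)² = (142 + 151/14)² = (2139/14)² = 4575321/196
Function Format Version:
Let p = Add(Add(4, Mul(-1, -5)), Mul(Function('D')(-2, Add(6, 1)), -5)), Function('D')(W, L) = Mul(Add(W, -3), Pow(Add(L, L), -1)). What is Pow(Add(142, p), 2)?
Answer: Rational(4575321, 196) ≈ 23343.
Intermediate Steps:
Function('D')(W, L) = Mul(Rational(1, 2), Pow(L, -1), Add(-3, W)) (Function('D')(W, L) = Mul(Add(-3, W), Pow(Mul(2, L), -1)) = Mul(Add(-3, W), Mul(Rational(1, 2), Pow(L, -1))) = Mul(Rational(1, 2), Pow(L, -1), Add(-3, W)))
p = Rational(151, 14) (p = Add(Add(4, Mul(-1, -5)), Mul(Mul(Rational(1, 2), Pow(Add(6, 1), -1), Add(-3, -2)), -5)) = Add(Add(4, 5), Mul(Mul(Rational(1, 2), Pow(7, -1), -5), -5)) = Add(9, Mul(Mul(Rational(1, 2), Rational(1, 7), -5), -5)) = Add(9, Mul(Rational(-5, 14), -5)) = Add(9, Rational(25, 14)) = Rational(151, 14) ≈ 10.786)
Pow(Add(142, p), 2) = Pow(Add(142, Rational(151, 14)), 2) = Pow(Rational(2139, 14), 2) = Rational(4575321, 196)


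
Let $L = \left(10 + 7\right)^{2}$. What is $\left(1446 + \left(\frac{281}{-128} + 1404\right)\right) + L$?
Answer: $\frac{401511}{128} \approx 3136.8$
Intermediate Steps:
$L = 289$ ($L = 17^{2} = 289$)
$\left(1446 + \left(\frac{281}{-128} + 1404\right)\right) + L = \left(1446 + \left(\frac{281}{-128} + 1404\right)\right) + 289 = \left(1446 + \left(281 \left(- \frac{1}{128}\right) + 1404\right)\right) + 289 = \left(1446 + \left(- \frac{281}{128} + 1404\right)\right) + 289 = \left(1446 + \frac{179431}{128}\right) + 289 = \frac{364519}{128} + 289 = \frac{401511}{128}$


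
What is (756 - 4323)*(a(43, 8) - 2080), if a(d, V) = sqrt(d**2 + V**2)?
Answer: 7419360 - 3567*sqrt(1913) ≈ 7.2633e+6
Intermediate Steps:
a(d, V) = sqrt(V**2 + d**2)
(756 - 4323)*(a(43, 8) - 2080) = (756 - 4323)*(sqrt(8**2 + 43**2) - 2080) = -3567*(sqrt(64 + 1849) - 2080) = -3567*(sqrt(1913) - 2080) = -3567*(-2080 + sqrt(1913)) = 7419360 - 3567*sqrt(1913)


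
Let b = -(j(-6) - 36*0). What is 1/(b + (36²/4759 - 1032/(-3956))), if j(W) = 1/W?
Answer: 656742/459629 ≈ 1.4289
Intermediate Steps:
b = ⅙ (b = -(1/(-6) - 36*0) = -(-⅙ + 0) = -1*(-⅙) = ⅙ ≈ 0.16667)
1/(b + (36²/4759 - 1032/(-3956))) = 1/(⅙ + (36²/4759 - 1032/(-3956))) = 1/(⅙ + (1296*(1/4759) - 1032*(-1/3956))) = 1/(⅙ + (1296/4759 + 6/23)) = 1/(⅙ + 58362/109457) = 1/(459629/656742) = 656742/459629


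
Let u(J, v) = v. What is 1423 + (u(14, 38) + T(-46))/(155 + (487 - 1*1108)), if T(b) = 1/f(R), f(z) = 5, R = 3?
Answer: 3315399/2330 ≈ 1422.9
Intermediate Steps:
T(b) = 1/5
1423 + (u(14, 38) + T(-46))/(155 + (487 - 1*1108)) = 1423 + (38 + 1/5)/(155 + (487 - 1*1108)) = 1423 + 191/(5*(155 + (487 - 1108))) = 1423 + 191/(5*(155 - 621)) = 1423 + (191/5)/(-466) = 1423 + (191/5)*(-1/466) = 1423 - 191/2330 = 3315399/2330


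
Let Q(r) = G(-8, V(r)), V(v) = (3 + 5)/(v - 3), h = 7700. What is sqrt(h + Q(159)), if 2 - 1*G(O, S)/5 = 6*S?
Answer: sqrt(1302730)/13 ≈ 87.798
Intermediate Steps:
V(v) = 8/(-3 + v)
G(O, S) = 10 - 30*S
Q(r) = 10 - 240/(-3 + r)
sqrt(h + Q(159)) = sqrt(7700 + 10*(-27 + 159)/(-3 + 159)) = sqrt(7700 + 10*132/156) = sqrt(7700 + 10*(1/156)*132) = sqrt(7700 + 110/13) = sqrt(100210/13) = sqrt(1302730)/13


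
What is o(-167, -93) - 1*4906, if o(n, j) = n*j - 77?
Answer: 10548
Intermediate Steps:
o(n, j) = -77 + j*n (o(n, j) = j*n - 77 = -77 + j*n)
o(-167, -93) - 1*4906 = (-77 - 93*(-167)) - 1*4906 = (-77 + 15531) - 4906 = 15454 - 4906 = 10548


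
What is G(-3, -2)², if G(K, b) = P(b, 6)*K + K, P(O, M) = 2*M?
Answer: 1521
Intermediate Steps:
G(K, b) = 13*K (G(K, b) = (2*6)*K + K = 12*K + K = 13*K)
G(-3, -2)² = (13*(-3))² = (-39)² = 1521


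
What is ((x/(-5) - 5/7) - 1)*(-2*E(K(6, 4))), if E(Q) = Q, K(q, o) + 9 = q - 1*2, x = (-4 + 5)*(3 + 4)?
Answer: -218/7 ≈ -31.143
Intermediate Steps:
x = 7 (x = 1*7 = 7)
K(q, o) = -11 + q (K(q, o) = -9 + (q - 1*2) = -9 + (q - 2) = -9 + (-2 + q) = -11 + q)
((x/(-5) - 5/7) - 1)*(-2*E(K(6, 4))) = ((7/(-5) - 5/7) - 1)*(-2*(-11 + 6)) = ((7*(-⅕) - 5*⅐) - 1)*(-2*(-5)) = ((-7/5 - 5/7) - 1)*10 = (-74/35 - 1)*10 = -109/35*10 = -218/7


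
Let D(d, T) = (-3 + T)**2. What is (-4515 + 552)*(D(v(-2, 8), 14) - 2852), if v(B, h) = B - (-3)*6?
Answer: 10822953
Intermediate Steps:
v(B, h) = 18 + B (v(B, h) = B - 1*(-18) = B + 18 = 18 + B)
(-4515 + 552)*(D(v(-2, 8), 14) - 2852) = (-4515 + 552)*((-3 + 14)**2 - 2852) = -3963*(11**2 - 2852) = -3963*(121 - 2852) = -3963*(-2731) = 10822953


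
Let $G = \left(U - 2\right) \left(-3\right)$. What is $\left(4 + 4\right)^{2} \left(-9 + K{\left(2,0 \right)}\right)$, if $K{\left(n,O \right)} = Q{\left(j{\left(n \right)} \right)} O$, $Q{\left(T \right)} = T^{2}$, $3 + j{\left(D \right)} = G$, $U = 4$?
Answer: $-576$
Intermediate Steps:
$G = -6$ ($G = \left(4 - 2\right) \left(-3\right) = 2 \left(-3\right) = -6$)
$j{\left(D \right)} = -9$ ($j{\left(D \right)} = -3 - 6 = -9$)
$K{\left(n,O \right)} = 81 O$ ($K{\left(n,O \right)} = \left(-9\right)^{2} O = 81 O$)
$\left(4 + 4\right)^{2} \left(-9 + K{\left(2,0 \right)}\right) = \left(4 + 4\right)^{2} \left(-9 + 81 \cdot 0\right) = 8^{2} \left(-9 + 0\right) = 64 \left(-9\right) = -576$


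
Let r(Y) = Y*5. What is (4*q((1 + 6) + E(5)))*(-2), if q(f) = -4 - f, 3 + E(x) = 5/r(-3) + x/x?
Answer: 208/3 ≈ 69.333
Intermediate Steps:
r(Y) = 5*Y
E(x) = -7/3 (E(x) = -3 + (5/((5*(-3))) + x/x) = -3 + (5/(-15) + 1) = -3 + (5*(-1/15) + 1) = -3 + (-⅓ + 1) = -3 + ⅔ = -7/3)
(4*q((1 + 6) + E(5)))*(-2) = (4*(-4 - ((1 + 6) - 7/3)))*(-2) = (4*(-4 - (7 - 7/3)))*(-2) = (4*(-4 - 1*14/3))*(-2) = (4*(-4 - 14/3))*(-2) = (4*(-26/3))*(-2) = -104/3*(-2) = 208/3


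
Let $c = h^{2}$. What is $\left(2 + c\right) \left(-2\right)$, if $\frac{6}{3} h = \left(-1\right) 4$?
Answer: $-12$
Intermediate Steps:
$h = -2$ ($h = \frac{\left(-1\right) 4}{2} = \frac{1}{2} \left(-4\right) = -2$)
$c = 4$ ($c = \left(-2\right)^{2} = 4$)
$\left(2 + c\right) \left(-2\right) = \left(2 + 4\right) \left(-2\right) = 6 \left(-2\right) = -12$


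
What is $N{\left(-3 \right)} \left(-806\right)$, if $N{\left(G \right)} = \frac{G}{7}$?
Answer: $\frac{2418}{7} \approx 345.43$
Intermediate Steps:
$N{\left(G \right)} = \frac{G}{7}$ ($N{\left(G \right)} = G \frac{1}{7} = \frac{G}{7}$)
$N{\left(-3 \right)} \left(-806\right) = \frac{1}{7} \left(-3\right) \left(-806\right) = \left(- \frac{3}{7}\right) \left(-806\right) = \frac{2418}{7}$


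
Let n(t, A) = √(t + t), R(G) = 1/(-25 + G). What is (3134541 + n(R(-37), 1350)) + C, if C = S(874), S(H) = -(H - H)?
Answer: 3134541 + I*√31/31 ≈ 3.1345e+6 + 0.17961*I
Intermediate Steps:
S(H) = 0 (S(H) = -1*0 = 0)
n(t, A) = √2*√t (n(t, A) = √(2*t) = √2*√t)
C = 0
(3134541 + n(R(-37), 1350)) + C = (3134541 + √2*√(1/(-25 - 37))) + 0 = (3134541 + √2*√(1/(-62))) + 0 = (3134541 + √2*√(-1/62)) + 0 = (3134541 + √2*(I*√62/62)) + 0 = (3134541 + I*√31/31) + 0 = 3134541 + I*√31/31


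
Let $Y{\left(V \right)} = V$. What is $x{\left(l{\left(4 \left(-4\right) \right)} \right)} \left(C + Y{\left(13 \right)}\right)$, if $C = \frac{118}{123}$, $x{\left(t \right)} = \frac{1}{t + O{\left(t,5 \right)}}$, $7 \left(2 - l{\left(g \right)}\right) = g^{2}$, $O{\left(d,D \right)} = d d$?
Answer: $\frac{84133}{6995010} \approx 0.012028$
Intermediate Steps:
$O{\left(d,D \right)} = d^{2}$
$l{\left(g \right)} = 2 - \frac{g^{2}}{7}$
$x{\left(t \right)} = \frac{1}{t + t^{2}}$
$C = \frac{118}{123}$ ($C = 118 \cdot \frac{1}{123} = \frac{118}{123} \approx 0.95935$)
$x{\left(l{\left(4 \left(-4\right) \right)} \right)} \left(C + Y{\left(13 \right)}\right) = \frac{1}{\left(2 - \frac{\left(4 \left(-4\right)\right)^{2}}{7}\right) \left(1 + \left(2 - \frac{\left(4 \left(-4\right)\right)^{2}}{7}\right)\right)} \left(\frac{118}{123} + 13\right) = \frac{1}{\left(2 - \frac{\left(-16\right)^{2}}{7}\right) \left(1 + \left(2 - \frac{\left(-16\right)^{2}}{7}\right)\right)} \frac{1717}{123} = \frac{1}{\left(2 - \frac{256}{7}\right) \left(1 + \left(2 - \frac{256}{7}\right)\right)} \frac{1717}{123} = \frac{1}{\left(- \frac{242}{7}\right) \left(1 - \frac{242}{7}\right)} \frac{1717}{123} = - \frac{7}{242 \left(- \frac{235}{7}\right)} \frac{1717}{123} = \left(- \frac{7}{242}\right) \left(- \frac{7}{235}\right) \frac{1717}{123} = \frac{49}{56870} \cdot \frac{1717}{123} = \frac{84133}{6995010}$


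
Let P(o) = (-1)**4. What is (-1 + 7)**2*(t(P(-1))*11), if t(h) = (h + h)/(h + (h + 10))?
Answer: 66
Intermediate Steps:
P(o) = 1
t(h) = 2*h/(10 + 2*h) (t(h) = (2*h)/(h + (10 + h)) = (2*h)/(10 + 2*h) = 2*h/(10 + 2*h))
(-1 + 7)**2*(t(P(-1))*11) = (-1 + 7)**2*((1/(5 + 1))*11) = 6**2*((1/6)*11) = 36*((1*(1/6))*11) = 36*((1/6)*11) = 36*(11/6) = 66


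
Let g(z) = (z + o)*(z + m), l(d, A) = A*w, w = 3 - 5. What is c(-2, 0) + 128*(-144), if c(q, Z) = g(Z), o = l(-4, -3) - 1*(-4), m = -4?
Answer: -18472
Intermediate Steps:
w = -2
l(d, A) = -2*A (l(d, A) = A*(-2) = -2*A)
o = 10 (o = -2*(-3) - 1*(-4) = 6 + 4 = 10)
g(z) = (-4 + z)*(10 + z) (g(z) = (z + 10)*(z - 4) = (10 + z)*(-4 + z) = (-4 + z)*(10 + z))
c(q, Z) = -40 + Z² + 6*Z
c(-2, 0) + 128*(-144) = (-40 + 0² + 6*0) + 128*(-144) = (-40 + 0 + 0) - 18432 = -40 - 18432 = -18472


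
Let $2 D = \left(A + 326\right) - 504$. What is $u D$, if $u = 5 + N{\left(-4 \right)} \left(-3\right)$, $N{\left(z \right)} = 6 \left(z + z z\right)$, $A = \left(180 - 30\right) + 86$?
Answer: $-6119$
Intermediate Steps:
$A = 236$ ($A = 150 + 86 = 236$)
$N{\left(z \right)} = 6 z + 6 z^{2}$ ($N{\left(z \right)} = 6 \left(z + z^{2}\right) = 6 z + 6 z^{2}$)
$u = -211$ ($u = 5 + 6 \left(-4\right) \left(1 - 4\right) \left(-3\right) = 5 + 6 \left(-4\right) \left(-3\right) \left(-3\right) = 5 + 72 \left(-3\right) = 5 - 216 = -211$)
$D = 29$ ($D = \frac{\left(236 + 326\right) - 504}{2} = \frac{562 - 504}{2} = \frac{1}{2} \cdot 58 = 29$)
$u D = \left(-211\right) 29 = -6119$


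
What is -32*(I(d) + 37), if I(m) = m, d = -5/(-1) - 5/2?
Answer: -1264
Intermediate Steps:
d = 5/2 (d = -5*(-1) - 5*1/2 = 5 - 5/2 = 5/2 ≈ 2.5000)
-32*(I(d) + 37) = -32*(5/2 + 37) = -32*79/2 = -1264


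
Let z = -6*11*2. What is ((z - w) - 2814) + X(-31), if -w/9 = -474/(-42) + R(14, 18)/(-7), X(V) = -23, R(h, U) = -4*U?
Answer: -19424/7 ≈ -2774.9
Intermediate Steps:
z = -132 (z = -66*2 = -132)
w = -1359/7 (w = -9*(-474/(-42) - 4*18/(-7)) = -9*(-474*(-1/42) - 72*(-⅐)) = -9*(79/7 + 72/7) = -9*151/7 = -1359/7 ≈ -194.14)
((z - w) - 2814) + X(-31) = ((-132 - 1*(-1359/7)) - 2814) - 23 = ((-132 + 1359/7) - 2814) - 23 = (435/7 - 2814) - 23 = -19263/7 - 23 = -19424/7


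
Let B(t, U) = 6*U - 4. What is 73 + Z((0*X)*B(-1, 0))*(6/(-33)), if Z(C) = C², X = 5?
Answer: 73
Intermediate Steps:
B(t, U) = -4 + 6*U
73 + Z((0*X)*B(-1, 0))*(6/(-33)) = 73 + ((0*5)*(-4 + 6*0))²*(6/(-33)) = 73 + (0*(-4 + 0))²*(6*(-1/33)) = 73 + (0*(-4))²*(-2/11) = 73 + 0²*(-2/11) = 73 + 0*(-2/11) = 73 + 0 = 73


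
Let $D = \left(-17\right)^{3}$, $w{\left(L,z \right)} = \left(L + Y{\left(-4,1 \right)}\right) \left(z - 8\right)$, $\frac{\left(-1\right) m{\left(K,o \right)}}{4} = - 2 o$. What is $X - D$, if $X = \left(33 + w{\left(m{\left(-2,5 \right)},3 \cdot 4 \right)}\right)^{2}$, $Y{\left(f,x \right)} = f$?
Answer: $36242$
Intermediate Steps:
$m{\left(K,o \right)} = 8 o$ ($m{\left(K,o \right)} = - 4 \left(- 2 o\right) = 8 o$)
$w{\left(L,z \right)} = \left(-8 + z\right) \left(-4 + L\right)$ ($w{\left(L,z \right)} = \left(L - 4\right) \left(z - 8\right) = \left(-4 + L\right) \left(-8 + z\right) = \left(-8 + z\right) \left(-4 + L\right)$)
$X = 31329$ ($X = \left(33 - \left(-32 - 8 \cdot 5 \cdot 3 \cdot 4 + 4 \cdot 3 \cdot 4 + 8 \cdot 8 \cdot 5\right)\right)^{2} = \left(33 + \left(32 - 320 - 48 + 40 \cdot 12\right)\right)^{2} = \left(33 + \left(32 - 320 - 48 + 480\right)\right)^{2} = \left(33 + 144\right)^{2} = 177^{2} = 31329$)
$D = -4913$
$X - D = 31329 - -4913 = 31329 + 4913 = 36242$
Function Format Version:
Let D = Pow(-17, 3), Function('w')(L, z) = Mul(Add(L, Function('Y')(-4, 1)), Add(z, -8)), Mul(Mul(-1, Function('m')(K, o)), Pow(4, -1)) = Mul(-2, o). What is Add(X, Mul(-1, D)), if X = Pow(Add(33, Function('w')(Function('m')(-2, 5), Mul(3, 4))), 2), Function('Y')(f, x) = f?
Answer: 36242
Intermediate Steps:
Function('m')(K, o) = Mul(8, o) (Function('m')(K, o) = Mul(-4, Mul(-2, o)) = Mul(8, o))
Function('w')(L, z) = Mul(Add(-8, z), Add(-4, L)) (Function('w')(L, z) = Mul(Add(L, -4), Add(z, -8)) = Mul(Add(-4, L), Add(-8, z)) = Mul(Add(-8, z), Add(-4, L)))
X = 31329 (X = Pow(Add(33, Add(32, Mul(-8, Mul(8, 5)), Mul(-4, Mul(3, 4)), Mul(Mul(8, 5), Mul(3, 4)))), 2) = Pow(Add(33, Add(32, Mul(-8, 40), Mul(-4, 12), Mul(40, 12))), 2) = Pow(Add(33, Add(32, -320, -48, 480)), 2) = Pow(Add(33, 144), 2) = Pow(177, 2) = 31329)
D = -4913
Add(X, Mul(-1, D)) = Add(31329, Mul(-1, -4913)) = Add(31329, 4913) = 36242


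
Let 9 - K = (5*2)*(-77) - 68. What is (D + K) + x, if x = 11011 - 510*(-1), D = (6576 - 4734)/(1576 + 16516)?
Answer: 111881849/9046 ≈ 12368.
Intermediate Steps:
D = 921/9046 (D = 1842/18092 = 1842*(1/18092) = 921/9046 ≈ 0.10181)
x = 11521 (x = 11011 + 510 = 11521)
K = 847 (K = 9 - ((5*2)*(-77) - 68) = 9 - (10*(-77) - 68) = 9 - (-770 - 68) = 9 - 1*(-838) = 9 + 838 = 847)
(D + K) + x = (921/9046 + 847) + 11521 = 7662883/9046 + 11521 = 111881849/9046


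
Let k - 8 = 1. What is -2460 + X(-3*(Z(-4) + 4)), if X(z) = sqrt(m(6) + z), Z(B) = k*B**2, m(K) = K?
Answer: -2460 + I*sqrt(438) ≈ -2460.0 + 20.928*I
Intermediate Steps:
k = 9 (k = 8 + 1 = 9)
Z(B) = 9*B**2
X(z) = sqrt(6 + z)
-2460 + X(-3*(Z(-4) + 4)) = -2460 + sqrt(6 - 3*(9*(-4)**2 + 4)) = -2460 + sqrt(6 - 3*(9*16 + 4)) = -2460 + sqrt(6 - 3*(144 + 4)) = -2460 + sqrt(6 - 3*148) = -2460 + sqrt(6 - 444) = -2460 + sqrt(-438) = -2460 + I*sqrt(438)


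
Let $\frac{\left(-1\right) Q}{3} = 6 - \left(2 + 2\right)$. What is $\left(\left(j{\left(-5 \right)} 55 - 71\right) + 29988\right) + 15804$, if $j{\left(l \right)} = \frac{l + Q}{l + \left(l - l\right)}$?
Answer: $45842$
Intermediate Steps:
$Q = -6$ ($Q = - 3 \left(6 - \left(2 + 2\right)\right) = - 3 \left(6 - 4\right) = \left(-3\right) 2 = -6$)
$j{\left(l \right)} = \frac{-6 + l}{l}$ ($j{\left(l \right)} = \frac{l - 6}{l + \left(l - l\right)} = \frac{-6 + l}{l + 0} = \frac{-6 + l}{l}$)
$\left(\left(j{\left(-5 \right)} 55 - 71\right) + 29988\right) + 15804 = \left(\left(\frac{-6 - 5}{-5} \cdot 55 - 71\right) + 29988\right) + 15804 = \left(\left(\left(- \frac{1}{5}\right) \left(-11\right) 55 - 71\right) + 29988\right) + 15804 = \left(\left(\frac{11}{5} \cdot 55 - 71\right) + 29988\right) + 15804 = \left(\left(121 - 71\right) + 29988\right) + 15804 = \left(50 + 29988\right) + 15804 = 30038 + 15804 = 45842$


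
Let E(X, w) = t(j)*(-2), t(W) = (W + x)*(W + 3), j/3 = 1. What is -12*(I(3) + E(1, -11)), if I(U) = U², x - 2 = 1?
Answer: 756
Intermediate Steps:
x = 3 (x = 2 + 1 = 3)
j = 3 (j = 3*1 = 3)
t(W) = (3 + W)² (t(W) = (W + 3)*(W + 3) = (3 + W)*(3 + W) = (3 + W)²)
E(X, w) = -72 (E(X, w) = (9 + 3² + 6*3)*(-2) = (9 + 9 + 18)*(-2) = 36*(-2) = -72)
-12*(I(3) + E(1, -11)) = -12*(3² - 72) = -12*(9 - 72) = -12*(-63) = 756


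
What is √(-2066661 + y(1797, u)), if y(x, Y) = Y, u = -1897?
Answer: I*√2068558 ≈ 1438.2*I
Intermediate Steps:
√(-2066661 + y(1797, u)) = √(-2066661 - 1897) = √(-2068558) = I*√2068558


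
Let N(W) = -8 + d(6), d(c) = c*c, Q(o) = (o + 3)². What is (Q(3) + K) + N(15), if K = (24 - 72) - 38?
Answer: -22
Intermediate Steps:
Q(o) = (3 + o)²
d(c) = c²
N(W) = 28 (N(W) = -8 + 6² = -8 + 36 = 28)
K = -86 (K = -48 - 38 = -86)
(Q(3) + K) + N(15) = ((3 + 3)² - 86) + 28 = (6² - 86) + 28 = (36 - 86) + 28 = -50 + 28 = -22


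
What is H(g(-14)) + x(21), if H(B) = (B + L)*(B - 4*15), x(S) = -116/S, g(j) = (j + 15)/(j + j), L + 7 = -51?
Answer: 8181883/2352 ≈ 3478.7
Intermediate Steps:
L = -58 (L = -7 - 51 = -58)
g(j) = (15 + j)/(2*j) (g(j) = (15 + j)/((2*j)) = (15 + j)*(1/(2*j)) = (15 + j)/(2*j))
H(B) = (-60 + B)*(-58 + B) (H(B) = (B - 58)*(B - 4*15) = (-58 + B)*(B - 60) = (-58 + B)*(-60 + B) = (-60 + B)*(-58 + B))
H(g(-14)) + x(21) = (3480 + ((½)*(15 - 14)/(-14))² - 59*(15 - 14)/(-14)) - 116/21 = (3480 + ((½)*(-1/14)*1)² - 59*(-1)/14) - 116*1/21 = (3480 + (-1/28)² - 118*(-1/28)) - 116/21 = (3480 + 1/784 + 59/14) - 116/21 = 2731625/784 - 116/21 = 8181883/2352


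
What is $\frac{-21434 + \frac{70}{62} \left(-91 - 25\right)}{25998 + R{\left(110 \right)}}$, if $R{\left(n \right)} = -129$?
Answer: $- \frac{222838}{267313} \approx -0.83362$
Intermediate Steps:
$\frac{-21434 + \frac{70}{62} \left(-91 - 25\right)}{25998 + R{\left(110 \right)}} = \frac{-21434 + \frac{70}{62} \left(-91 - 25\right)}{25998 - 129} = \frac{-21434 + 70 \cdot \frac{1}{62} \left(-116\right)}{25869} = \left(-21434 + \frac{35}{31} \left(-116\right)\right) \frac{1}{25869} = \left(-21434 - \frac{4060}{31}\right) \frac{1}{25869} = \left(- \frac{668514}{31}\right) \frac{1}{25869} = - \frac{222838}{267313}$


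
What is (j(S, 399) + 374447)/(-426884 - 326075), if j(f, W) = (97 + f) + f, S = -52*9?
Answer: -373608/752959 ≈ -0.49619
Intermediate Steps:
S = -468
j(f, W) = 97 + 2*f
(j(S, 399) + 374447)/(-426884 - 326075) = ((97 + 2*(-468)) + 374447)/(-426884 - 326075) = ((97 - 936) + 374447)/(-752959) = (-839 + 374447)*(-1/752959) = 373608*(-1/752959) = -373608/752959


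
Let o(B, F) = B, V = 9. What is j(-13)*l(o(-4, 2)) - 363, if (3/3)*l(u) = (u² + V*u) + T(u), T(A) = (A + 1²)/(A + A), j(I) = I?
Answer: -863/8 ≈ -107.88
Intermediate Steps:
T(A) = (1 + A)/(2*A) (T(A) = (A + 1)/((2*A)) = (1 + A)*(1/(2*A)) = (1 + A)/(2*A))
l(u) = u² + 9*u + (1 + u)/(2*u) (l(u) = (u² + 9*u) + (1 + u)/(2*u) = u² + 9*u + (1 + u)/(2*u))
j(-13)*l(o(-4, 2)) - 363 = -13*(1 - 4 + 2*(-4)²*(9 - 4))/(2*(-4)) - 363 = -13*(-1)*(1 - 4 + 2*16*5)/(2*4) - 363 = -13*(-1)*(1 - 4 + 160)/(2*4) - 363 = -13*(-1)*157/(2*4) - 363 = -13*(-157/8) - 363 = 2041/8 - 363 = -863/8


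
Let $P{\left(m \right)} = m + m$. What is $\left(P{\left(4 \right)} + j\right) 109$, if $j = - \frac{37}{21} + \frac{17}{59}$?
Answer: $\frac{881374}{1239} \approx 711.36$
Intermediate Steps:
$P{\left(m \right)} = 2 m$
$j = - \frac{1826}{1239}$ ($j = \left(-37\right) \frac{1}{21} + 17 \cdot \frac{1}{59} = - \frac{37}{21} + \frac{17}{59} = - \frac{1826}{1239} \approx -1.4738$)
$\left(P{\left(4 \right)} + j\right) 109 = \left(2 \cdot 4 - \frac{1826}{1239}\right) 109 = \left(8 - \frac{1826}{1239}\right) 109 = \frac{8086}{1239} \cdot 109 = \frac{881374}{1239}$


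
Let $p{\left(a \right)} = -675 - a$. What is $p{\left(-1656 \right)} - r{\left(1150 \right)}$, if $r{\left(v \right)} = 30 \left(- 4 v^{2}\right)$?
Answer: $158700981$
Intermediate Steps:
$r{\left(v \right)} = - 120 v^{2}$
$p{\left(-1656 \right)} - r{\left(1150 \right)} = \left(-675 - -1656\right) - - 120 \cdot 1150^{2} = \left(-675 + 1656\right) - \left(-120\right) 1322500 = 981 - -158700000 = 981 + 158700000 = 158700981$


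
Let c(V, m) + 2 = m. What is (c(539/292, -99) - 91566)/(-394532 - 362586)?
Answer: 91667/757118 ≈ 0.12107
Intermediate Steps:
c(V, m) = -2 + m
(c(539/292, -99) - 91566)/(-394532 - 362586) = ((-2 - 99) - 91566)/(-394532 - 362586) = (-101 - 91566)/(-757118) = -91667*(-1/757118) = 91667/757118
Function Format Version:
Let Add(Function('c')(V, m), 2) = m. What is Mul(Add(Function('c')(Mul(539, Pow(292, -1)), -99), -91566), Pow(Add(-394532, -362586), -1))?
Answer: Rational(91667, 757118) ≈ 0.12107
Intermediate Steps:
Function('c')(V, m) = Add(-2, m)
Mul(Add(Function('c')(Mul(539, Pow(292, -1)), -99), -91566), Pow(Add(-394532, -362586), -1)) = Mul(Add(Add(-2, -99), -91566), Pow(Add(-394532, -362586), -1)) = Mul(Add(-101, -91566), Pow(-757118, -1)) = Mul(-91667, Rational(-1, 757118)) = Rational(91667, 757118)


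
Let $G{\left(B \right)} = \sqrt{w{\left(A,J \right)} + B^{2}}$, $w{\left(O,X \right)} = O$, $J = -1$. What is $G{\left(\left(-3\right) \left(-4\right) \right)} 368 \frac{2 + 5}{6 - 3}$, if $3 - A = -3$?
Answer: $\frac{12880 \sqrt{6}}{3} \approx 10516.0$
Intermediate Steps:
$A = 6$ ($A = 3 - -3 = 3 + 3 = 6$)
$G{\left(B \right)} = \sqrt{6 + B^{2}}$
$G{\left(\left(-3\right) \left(-4\right) \right)} 368 \frac{2 + 5}{6 - 3} = \sqrt{6 + \left(\left(-3\right) \left(-4\right)\right)^{2}} \cdot 368 \frac{2 + 5}{6 - 3} = \sqrt{6 + 12^{2}} \cdot 368 \cdot \frac{7}{3} = \sqrt{6 + 144} \cdot 368 \cdot 7 \cdot \frac{1}{3} = \sqrt{150} \cdot 368 \cdot \frac{7}{3} = 5 \sqrt{6} \cdot \frac{2576}{3} = \frac{12880 \sqrt{6}}{3}$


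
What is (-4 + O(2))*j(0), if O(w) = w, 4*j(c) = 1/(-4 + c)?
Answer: ⅛ ≈ 0.12500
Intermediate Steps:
j(c) = 1/(4*(-4 + c))
(-4 + O(2))*j(0) = (-4 + 2)*(1/(4*(-4 + 0))) = -1/(2*(-4)) = -(-1)/(2*4) = -2*(-1/16) = ⅛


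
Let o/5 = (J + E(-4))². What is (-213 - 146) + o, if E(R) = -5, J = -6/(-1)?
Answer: -354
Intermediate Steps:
J = 6 (J = -6*(-1) = 6)
o = 5 (o = 5*(6 - 5)² = 5*1² = 5*1 = 5)
(-213 - 146) + o = (-213 - 146) + 5 = -359 + 5 = -354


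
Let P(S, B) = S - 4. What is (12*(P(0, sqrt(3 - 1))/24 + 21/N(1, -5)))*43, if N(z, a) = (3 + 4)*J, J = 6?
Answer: 172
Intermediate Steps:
P(S, B) = -4 + S
N(z, a) = 42 (N(z, a) = (3 + 4)*6 = 7*6 = 42)
(12*(P(0, sqrt(3 - 1))/24 + 21/N(1, -5)))*43 = (12*((-4 + 0)/24 + 21/42))*43 = (12*(-4*1/24 + 21*(1/42)))*43 = (12*(-1/6 + 1/2))*43 = (12*(1/3))*43 = 4*43 = 172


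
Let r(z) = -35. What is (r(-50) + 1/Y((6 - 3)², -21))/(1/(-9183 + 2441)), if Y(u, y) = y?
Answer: 4962112/21 ≈ 2.3629e+5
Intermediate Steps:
(r(-50) + 1/Y((6 - 3)², -21))/(1/(-9183 + 2441)) = (-35 + 1/(-21))/(1/(-9183 + 2441)) = (-35 - 1/21)/(1/(-6742)) = -736/(21*(-1/6742)) = -736/21*(-6742) = 4962112/21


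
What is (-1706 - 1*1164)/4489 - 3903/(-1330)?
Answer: 13703467/5970370 ≈ 2.2952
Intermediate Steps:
(-1706 - 1*1164)/4489 - 3903/(-1330) = (-1706 - 1164)*(1/4489) - 3903*(-1/1330) = -2870*1/4489 + 3903/1330 = -2870/4489 + 3903/1330 = 13703467/5970370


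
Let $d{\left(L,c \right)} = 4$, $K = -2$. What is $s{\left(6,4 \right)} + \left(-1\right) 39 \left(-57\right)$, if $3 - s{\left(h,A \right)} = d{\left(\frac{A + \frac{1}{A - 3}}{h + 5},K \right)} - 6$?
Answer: $2228$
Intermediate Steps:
$s{\left(h,A \right)} = 5$ ($s{\left(h,A \right)} = 3 - \left(4 - 6\right) = 3 - -2 = 3 + 2 = 5$)
$s{\left(6,4 \right)} + \left(-1\right) 39 \left(-57\right) = 5 + \left(-1\right) 39 \left(-57\right) = 5 - -2223 = 5 + 2223 = 2228$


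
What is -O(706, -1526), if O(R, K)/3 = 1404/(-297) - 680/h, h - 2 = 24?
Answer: 13248/143 ≈ 92.643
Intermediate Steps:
h = 26 (h = 2 + 24 = 26)
O(R, K) = -13248/143 (O(R, K) = 3*(1404/(-297) - 680/26) = 3*(1404*(-1/297) - 680*1/26) = 3*(-52/11 - 340/13) = 3*(-4416/143) = -13248/143)
-O(706, -1526) = -1*(-13248/143) = 13248/143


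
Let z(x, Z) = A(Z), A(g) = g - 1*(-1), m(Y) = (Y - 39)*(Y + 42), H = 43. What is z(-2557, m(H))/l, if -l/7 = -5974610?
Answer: 341/41822270 ≈ 8.1536e-6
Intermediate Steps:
m(Y) = (-39 + Y)*(42 + Y)
A(g) = 1 + g (A(g) = g + 1 = 1 + g)
z(x, Z) = 1 + Z
l = 41822270 (l = -7*(-5974610) = 41822270)
z(-2557, m(H))/l = (1 + (-1638 + 43² + 3*43))/41822270 = (1 + (-1638 + 1849 + 129))*(1/41822270) = (1 + 340)*(1/41822270) = 341*(1/41822270) = 341/41822270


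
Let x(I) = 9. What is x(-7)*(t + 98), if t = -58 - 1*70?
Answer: -270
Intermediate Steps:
t = -128 (t = -58 - 70 = -128)
x(-7)*(t + 98) = 9*(-128 + 98) = 9*(-30) = -270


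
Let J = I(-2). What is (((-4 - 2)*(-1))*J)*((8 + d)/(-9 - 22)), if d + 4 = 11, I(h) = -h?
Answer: -180/31 ≈ -5.8064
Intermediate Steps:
J = 2 (J = -1*(-2) = 2)
d = 7 (d = -4 + 11 = 7)
(((-4 - 2)*(-1))*J)*((8 + d)/(-9 - 22)) = (((-4 - 2)*(-1))*2)*((8 + 7)/(-9 - 22)) = (-6*(-1)*2)*(15/(-31)) = (6*2)*(15*(-1/31)) = 12*(-15/31) = -180/31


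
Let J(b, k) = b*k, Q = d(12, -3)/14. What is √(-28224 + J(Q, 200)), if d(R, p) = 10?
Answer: 2*I*√343994/7 ≈ 167.57*I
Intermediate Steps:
Q = 5/7 (Q = 10/14 = 10*(1/14) = 5/7 ≈ 0.71429)
√(-28224 + J(Q, 200)) = √(-28224 + (5/7)*200) = √(-28224 + 1000/7) = √(-196568/7) = 2*I*√343994/7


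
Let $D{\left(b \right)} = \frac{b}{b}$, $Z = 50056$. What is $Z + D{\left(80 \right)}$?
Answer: $50057$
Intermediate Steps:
$D{\left(b \right)} = 1$
$Z + D{\left(80 \right)} = 50056 + 1 = 50057$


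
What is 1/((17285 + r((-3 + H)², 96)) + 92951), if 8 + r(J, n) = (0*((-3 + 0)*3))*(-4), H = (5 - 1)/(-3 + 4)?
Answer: 1/110228 ≈ 9.0721e-6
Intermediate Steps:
H = 4 (H = 4/1 = 4*1 = 4)
r(J, n) = -8 (r(J, n) = -8 + (0*((-3 + 0)*3))*(-4) = -8 + (0*(-3*3))*(-4) = -8 + (0*(-9))*(-4) = -8 + 0*(-4) = -8 + 0 = -8)
1/((17285 + r((-3 + H)², 96)) + 92951) = 1/((17285 - 8) + 92951) = 1/(17277 + 92951) = 1/110228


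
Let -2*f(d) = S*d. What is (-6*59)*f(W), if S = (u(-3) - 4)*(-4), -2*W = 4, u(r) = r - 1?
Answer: -11328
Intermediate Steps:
u(r) = -1 + r
W = -2 (W = -½*4 = -2)
S = 32 (S = ((-1 - 3) - 4)*(-4) = (-4 - 4)*(-4) = -8*(-4) = 32)
f(d) = -16*d
(-6*59)*f(W) = (-6*59)*(-16*(-2)) = -354*32 = -11328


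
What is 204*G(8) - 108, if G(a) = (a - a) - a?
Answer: -1740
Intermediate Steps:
G(a) = -a (G(a) = 0 - a = -a)
204*G(8) - 108 = 204*(-1*8) - 108 = 204*(-8) - 108 = -1632 - 108 = -1740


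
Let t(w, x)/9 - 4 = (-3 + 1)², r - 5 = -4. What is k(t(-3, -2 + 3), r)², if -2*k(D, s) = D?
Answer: 1296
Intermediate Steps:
r = 1 (r = 5 - 4 = 1)
t(w, x) = 72 (t(w, x) = 36 + 9*(-3 + 1)² = 36 + 9*(-2)² = 36 + 9*4 = 36 + 36 = 72)
k(D, s) = -D/2
k(t(-3, -2 + 3), r)² = (-½*72)² = (-36)² = 1296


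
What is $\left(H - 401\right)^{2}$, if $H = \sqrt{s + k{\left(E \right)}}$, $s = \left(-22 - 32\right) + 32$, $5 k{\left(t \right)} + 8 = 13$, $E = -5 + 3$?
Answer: $\left(401 - i \sqrt{21}\right)^{2} \approx 1.6078 \cdot 10^{5} - 3675.0 i$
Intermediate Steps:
$E = -2$
$k{\left(t \right)} = 1$ ($k{\left(t \right)} = - \frac{8}{5} + \frac{1}{5} \cdot 13 = - \frac{8}{5} + \frac{13}{5} = 1$)
$s = -22$ ($s = -54 + 32 = -22$)
$H = i \sqrt{21}$ ($H = \sqrt{-22 + 1} = \sqrt{-21} = i \sqrt{21} \approx 4.5826 i$)
$\left(H - 401\right)^{2} = \left(i \sqrt{21} - 401\right)^{2} = \left(-401 + i \sqrt{21}\right)^{2}$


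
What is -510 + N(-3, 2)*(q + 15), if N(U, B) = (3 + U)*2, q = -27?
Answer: -510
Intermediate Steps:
N(U, B) = 6 + 2*U
-510 + N(-3, 2)*(q + 15) = -510 + (6 + 2*(-3))*(-27 + 15) = -510 + (6 - 6)*(-12) = -510 + 0*(-12) = -510 + 0 = -510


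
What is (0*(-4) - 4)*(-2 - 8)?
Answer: 40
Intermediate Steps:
(0*(-4) - 4)*(-2 - 8) = (0 - 4)*(-10) = -4*(-10) = 40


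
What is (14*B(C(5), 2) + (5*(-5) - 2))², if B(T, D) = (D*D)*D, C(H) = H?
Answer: 7225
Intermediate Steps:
B(T, D) = D³ (B(T, D) = D²*D = D³)
(14*B(C(5), 2) + (5*(-5) - 2))² = (14*2³ + (5*(-5) - 2))² = (14*8 + (-25 - 2))² = (112 - 27)² = 85² = 7225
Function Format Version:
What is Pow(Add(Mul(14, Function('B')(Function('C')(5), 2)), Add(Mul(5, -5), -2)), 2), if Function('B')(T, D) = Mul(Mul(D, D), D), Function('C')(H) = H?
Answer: 7225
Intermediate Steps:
Function('B')(T, D) = Pow(D, 3) (Function('B')(T, D) = Mul(Pow(D, 2), D) = Pow(D, 3))
Pow(Add(Mul(14, Function('B')(Function('C')(5), 2)), Add(Mul(5, -5), -2)), 2) = Pow(Add(Mul(14, Pow(2, 3)), Add(Mul(5, -5), -2)), 2) = Pow(Add(Mul(14, 8), Add(-25, -2)), 2) = Pow(Add(112, -27), 2) = Pow(85, 2) = 7225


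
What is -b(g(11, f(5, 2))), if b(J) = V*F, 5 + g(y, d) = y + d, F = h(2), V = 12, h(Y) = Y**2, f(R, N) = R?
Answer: -48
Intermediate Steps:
F = 4 (F = 2**2 = 4)
g(y, d) = -5 + d + y (g(y, d) = -5 + (y + d) = -5 + (d + y) = -5 + d + y)
b(J) = 48 (b(J) = 12*4 = 48)
-b(g(11, f(5, 2))) = -1*48 = -48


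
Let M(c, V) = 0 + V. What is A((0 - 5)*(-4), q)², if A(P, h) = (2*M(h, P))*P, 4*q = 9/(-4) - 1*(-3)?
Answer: 640000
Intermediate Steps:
M(c, V) = V
q = 3/16 (q = (9/(-4) - 1*(-3))/4 = (9*(-¼) + 3)/4 = (-9/4 + 3)/4 = (¼)*(¾) = 3/16 ≈ 0.18750)
A(P, h) = 2*P² (A(P, h) = (2*P)*P = 2*P²)
A((0 - 5)*(-4), q)² = (2*((0 - 5)*(-4))²)² = (2*(-5*(-4))²)² = (2*20²)² = (2*400)² = 800² = 640000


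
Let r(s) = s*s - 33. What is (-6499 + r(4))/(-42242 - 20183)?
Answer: 6516/62425 ≈ 0.10438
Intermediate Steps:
r(s) = -33 + s² (r(s) = s² - 33 = -33 + s²)
(-6499 + r(4))/(-42242 - 20183) = (-6499 + (-33 + 4²))/(-42242 - 20183) = (-6499 + (-33 + 16))/(-62425) = (-6499 - 17)*(-1/62425) = -6516*(-1/62425) = 6516/62425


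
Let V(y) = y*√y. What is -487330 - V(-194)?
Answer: -487330 + 194*I*√194 ≈ -4.8733e+5 + 2702.1*I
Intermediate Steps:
V(y) = y^(3/2)
-487330 - V(-194) = -487330 - (-194)^(3/2) = -487330 - (-194)*I*√194 = -487330 + 194*I*√194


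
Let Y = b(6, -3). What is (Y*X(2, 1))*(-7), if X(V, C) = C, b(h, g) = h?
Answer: -42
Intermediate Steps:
Y = 6
(Y*X(2, 1))*(-7) = (6*1)*(-7) = 6*(-7) = -42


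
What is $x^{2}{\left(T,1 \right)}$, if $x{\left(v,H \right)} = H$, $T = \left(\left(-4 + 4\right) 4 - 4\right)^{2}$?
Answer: $1$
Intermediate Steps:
$T = 16$ ($T = \left(0 \cdot 4 - 4\right)^{2} = \left(0 - 4\right)^{2} = \left(-4\right)^{2} = 16$)
$x^{2}{\left(T,1 \right)} = 1^{2} = 1$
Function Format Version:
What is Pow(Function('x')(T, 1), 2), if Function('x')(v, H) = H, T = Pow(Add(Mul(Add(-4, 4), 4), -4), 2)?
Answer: 1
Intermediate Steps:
T = 16 (T = Pow(Add(Mul(0, 4), -4), 2) = Pow(Add(0, -4), 2) = Pow(-4, 2) = 16)
Pow(Function('x')(T, 1), 2) = Pow(1, 2) = 1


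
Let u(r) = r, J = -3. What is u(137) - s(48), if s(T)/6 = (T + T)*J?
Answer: 1865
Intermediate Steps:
s(T) = -36*T (s(T) = 6*((T + T)*(-3)) = 6*((2*T)*(-3)) = 6*(-6*T) = -36*T)
u(137) - s(48) = 137 - (-36)*48 = 137 - 1*(-1728) = 137 + 1728 = 1865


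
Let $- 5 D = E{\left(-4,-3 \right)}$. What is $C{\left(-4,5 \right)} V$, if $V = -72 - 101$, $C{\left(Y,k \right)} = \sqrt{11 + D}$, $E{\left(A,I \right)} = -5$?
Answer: $- 346 \sqrt{3} \approx -599.29$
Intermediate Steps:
$D = 1$ ($D = \left(- \frac{1}{5}\right) \left(-5\right) = 1$)
$C{\left(Y,k \right)} = 2 \sqrt{3}$ ($C{\left(Y,k \right)} = \sqrt{11 + 1} = \sqrt{12} = 2 \sqrt{3}$)
$V = -173$ ($V = -72 - 101 = -173$)
$C{\left(-4,5 \right)} V = 2 \sqrt{3} \left(-173\right) = - 346 \sqrt{3}$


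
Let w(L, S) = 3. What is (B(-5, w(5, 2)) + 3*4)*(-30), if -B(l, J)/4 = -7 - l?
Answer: -600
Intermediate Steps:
B(l, J) = 28 + 4*l (B(l, J) = -4*(-7 - l) = 28 + 4*l)
(B(-5, w(5, 2)) + 3*4)*(-30) = ((28 + 4*(-5)) + 3*4)*(-30) = ((28 - 20) + 12)*(-30) = (8 + 12)*(-30) = 20*(-30) = -600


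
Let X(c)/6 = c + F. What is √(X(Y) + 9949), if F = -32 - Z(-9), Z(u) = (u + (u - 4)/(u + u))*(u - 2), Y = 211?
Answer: √94290/3 ≈ 102.36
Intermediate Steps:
Z(u) = (-2 + u)*(u + (-4 + u)/(2*u)) (Z(u) = (u + (-4 + u)/((2*u)))*(-2 + u) = (u + (-4 + u)*(1/(2*u)))*(-2 + u) = (u + (-4 + u)/(2*u))*(-2 + u) = (-2 + u)*(u + (-4 + u)/(2*u)))
F = -2215/18 (F = -32 - (-3 + (-9)² + 4/(-9) - 3/2*(-9)) = -32 - (-3 + 81 + 4*(-⅑) + 27/2) = -32 - (-3 + 81 - 4/9 + 27/2) = -32 - 1*1639/18 = -32 - 1639/18 = -2215/18 ≈ -123.06)
X(c) = -2215/3 + 6*c (X(c) = 6*(c - 2215/18) = 6*(-2215/18 + c) = -2215/3 + 6*c)
√(X(Y) + 9949) = √((-2215/3 + 6*211) + 9949) = √((-2215/3 + 1266) + 9949) = √(1583/3 + 9949) = √(31430/3) = √94290/3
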